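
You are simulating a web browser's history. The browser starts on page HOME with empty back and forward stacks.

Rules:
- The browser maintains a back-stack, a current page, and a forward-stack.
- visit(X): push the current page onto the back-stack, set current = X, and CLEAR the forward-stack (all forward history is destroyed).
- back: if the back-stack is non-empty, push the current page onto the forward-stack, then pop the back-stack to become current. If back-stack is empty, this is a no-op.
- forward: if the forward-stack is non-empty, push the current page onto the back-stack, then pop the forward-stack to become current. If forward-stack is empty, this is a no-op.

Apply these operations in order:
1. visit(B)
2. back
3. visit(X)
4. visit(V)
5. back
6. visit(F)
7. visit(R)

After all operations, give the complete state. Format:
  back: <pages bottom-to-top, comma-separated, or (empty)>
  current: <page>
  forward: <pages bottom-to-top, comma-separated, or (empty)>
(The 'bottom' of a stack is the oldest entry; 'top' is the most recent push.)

After 1 (visit(B)): cur=B back=1 fwd=0
After 2 (back): cur=HOME back=0 fwd=1
After 3 (visit(X)): cur=X back=1 fwd=0
After 4 (visit(V)): cur=V back=2 fwd=0
After 5 (back): cur=X back=1 fwd=1
After 6 (visit(F)): cur=F back=2 fwd=0
After 7 (visit(R)): cur=R back=3 fwd=0

Answer: back: HOME,X,F
current: R
forward: (empty)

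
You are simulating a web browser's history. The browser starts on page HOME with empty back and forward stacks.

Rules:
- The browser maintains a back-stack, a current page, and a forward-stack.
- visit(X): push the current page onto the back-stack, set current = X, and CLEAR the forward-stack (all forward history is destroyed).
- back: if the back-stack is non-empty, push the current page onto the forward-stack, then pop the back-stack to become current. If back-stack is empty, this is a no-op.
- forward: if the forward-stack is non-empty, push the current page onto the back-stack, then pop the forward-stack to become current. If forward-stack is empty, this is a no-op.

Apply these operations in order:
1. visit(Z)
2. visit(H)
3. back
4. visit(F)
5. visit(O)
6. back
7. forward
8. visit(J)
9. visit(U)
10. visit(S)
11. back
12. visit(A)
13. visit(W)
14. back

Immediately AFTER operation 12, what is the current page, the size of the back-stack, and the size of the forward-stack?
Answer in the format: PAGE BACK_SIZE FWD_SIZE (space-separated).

After 1 (visit(Z)): cur=Z back=1 fwd=0
After 2 (visit(H)): cur=H back=2 fwd=0
After 3 (back): cur=Z back=1 fwd=1
After 4 (visit(F)): cur=F back=2 fwd=0
After 5 (visit(O)): cur=O back=3 fwd=0
After 6 (back): cur=F back=2 fwd=1
After 7 (forward): cur=O back=3 fwd=0
After 8 (visit(J)): cur=J back=4 fwd=0
After 9 (visit(U)): cur=U back=5 fwd=0
After 10 (visit(S)): cur=S back=6 fwd=0
After 11 (back): cur=U back=5 fwd=1
After 12 (visit(A)): cur=A back=6 fwd=0

A 6 0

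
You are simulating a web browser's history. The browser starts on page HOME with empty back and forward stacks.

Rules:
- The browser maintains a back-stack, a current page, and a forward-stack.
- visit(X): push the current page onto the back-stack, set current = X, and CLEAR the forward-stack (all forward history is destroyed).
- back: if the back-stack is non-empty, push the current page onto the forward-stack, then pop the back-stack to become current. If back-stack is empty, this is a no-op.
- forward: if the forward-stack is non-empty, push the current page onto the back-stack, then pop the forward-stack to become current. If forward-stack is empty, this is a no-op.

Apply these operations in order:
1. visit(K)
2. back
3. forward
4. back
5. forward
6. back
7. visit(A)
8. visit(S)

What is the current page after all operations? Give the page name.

After 1 (visit(K)): cur=K back=1 fwd=0
After 2 (back): cur=HOME back=0 fwd=1
After 3 (forward): cur=K back=1 fwd=0
After 4 (back): cur=HOME back=0 fwd=1
After 5 (forward): cur=K back=1 fwd=0
After 6 (back): cur=HOME back=0 fwd=1
After 7 (visit(A)): cur=A back=1 fwd=0
After 8 (visit(S)): cur=S back=2 fwd=0

Answer: S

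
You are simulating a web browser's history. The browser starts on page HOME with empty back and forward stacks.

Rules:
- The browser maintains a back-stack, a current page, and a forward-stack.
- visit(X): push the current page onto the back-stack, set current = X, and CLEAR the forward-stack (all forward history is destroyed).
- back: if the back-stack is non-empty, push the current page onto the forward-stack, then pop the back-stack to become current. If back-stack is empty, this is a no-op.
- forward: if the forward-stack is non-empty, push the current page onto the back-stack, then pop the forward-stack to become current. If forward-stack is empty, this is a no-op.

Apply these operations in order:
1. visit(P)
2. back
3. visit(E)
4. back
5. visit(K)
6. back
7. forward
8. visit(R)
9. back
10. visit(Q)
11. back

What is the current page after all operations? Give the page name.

Answer: K

Derivation:
After 1 (visit(P)): cur=P back=1 fwd=0
After 2 (back): cur=HOME back=0 fwd=1
After 3 (visit(E)): cur=E back=1 fwd=0
After 4 (back): cur=HOME back=0 fwd=1
After 5 (visit(K)): cur=K back=1 fwd=0
After 6 (back): cur=HOME back=0 fwd=1
After 7 (forward): cur=K back=1 fwd=0
After 8 (visit(R)): cur=R back=2 fwd=0
After 9 (back): cur=K back=1 fwd=1
After 10 (visit(Q)): cur=Q back=2 fwd=0
After 11 (back): cur=K back=1 fwd=1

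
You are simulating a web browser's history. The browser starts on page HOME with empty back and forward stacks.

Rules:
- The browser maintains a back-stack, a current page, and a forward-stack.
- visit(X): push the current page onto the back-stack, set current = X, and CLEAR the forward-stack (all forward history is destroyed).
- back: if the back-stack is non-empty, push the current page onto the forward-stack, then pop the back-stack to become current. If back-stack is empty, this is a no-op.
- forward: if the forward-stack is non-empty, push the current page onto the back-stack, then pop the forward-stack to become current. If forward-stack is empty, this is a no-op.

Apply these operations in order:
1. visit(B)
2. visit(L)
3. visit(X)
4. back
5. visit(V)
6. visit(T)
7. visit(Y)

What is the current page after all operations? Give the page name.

Answer: Y

Derivation:
After 1 (visit(B)): cur=B back=1 fwd=0
After 2 (visit(L)): cur=L back=2 fwd=0
After 3 (visit(X)): cur=X back=3 fwd=0
After 4 (back): cur=L back=2 fwd=1
After 5 (visit(V)): cur=V back=3 fwd=0
After 6 (visit(T)): cur=T back=4 fwd=0
After 7 (visit(Y)): cur=Y back=5 fwd=0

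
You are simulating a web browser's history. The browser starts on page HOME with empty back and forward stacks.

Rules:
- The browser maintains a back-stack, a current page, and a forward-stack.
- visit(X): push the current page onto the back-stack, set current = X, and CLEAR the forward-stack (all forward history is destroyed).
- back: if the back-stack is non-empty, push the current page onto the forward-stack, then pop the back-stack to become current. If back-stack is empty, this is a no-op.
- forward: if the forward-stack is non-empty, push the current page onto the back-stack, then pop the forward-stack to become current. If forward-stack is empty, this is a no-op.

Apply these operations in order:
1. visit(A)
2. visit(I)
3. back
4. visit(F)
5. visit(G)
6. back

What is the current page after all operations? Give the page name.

After 1 (visit(A)): cur=A back=1 fwd=0
After 2 (visit(I)): cur=I back=2 fwd=0
After 3 (back): cur=A back=1 fwd=1
After 4 (visit(F)): cur=F back=2 fwd=0
After 5 (visit(G)): cur=G back=3 fwd=0
After 6 (back): cur=F back=2 fwd=1

Answer: F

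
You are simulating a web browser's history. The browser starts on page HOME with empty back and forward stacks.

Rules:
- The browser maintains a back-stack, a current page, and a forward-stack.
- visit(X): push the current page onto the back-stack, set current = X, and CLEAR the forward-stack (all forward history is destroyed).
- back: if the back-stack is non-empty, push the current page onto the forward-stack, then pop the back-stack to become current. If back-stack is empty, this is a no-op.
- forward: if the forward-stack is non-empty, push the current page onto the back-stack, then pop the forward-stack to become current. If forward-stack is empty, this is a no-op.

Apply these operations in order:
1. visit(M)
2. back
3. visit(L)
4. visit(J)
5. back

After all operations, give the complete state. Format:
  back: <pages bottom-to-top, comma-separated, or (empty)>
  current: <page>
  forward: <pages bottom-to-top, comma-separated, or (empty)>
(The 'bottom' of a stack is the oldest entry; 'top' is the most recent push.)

Answer: back: HOME
current: L
forward: J

Derivation:
After 1 (visit(M)): cur=M back=1 fwd=0
After 2 (back): cur=HOME back=0 fwd=1
After 3 (visit(L)): cur=L back=1 fwd=0
After 4 (visit(J)): cur=J back=2 fwd=0
After 5 (back): cur=L back=1 fwd=1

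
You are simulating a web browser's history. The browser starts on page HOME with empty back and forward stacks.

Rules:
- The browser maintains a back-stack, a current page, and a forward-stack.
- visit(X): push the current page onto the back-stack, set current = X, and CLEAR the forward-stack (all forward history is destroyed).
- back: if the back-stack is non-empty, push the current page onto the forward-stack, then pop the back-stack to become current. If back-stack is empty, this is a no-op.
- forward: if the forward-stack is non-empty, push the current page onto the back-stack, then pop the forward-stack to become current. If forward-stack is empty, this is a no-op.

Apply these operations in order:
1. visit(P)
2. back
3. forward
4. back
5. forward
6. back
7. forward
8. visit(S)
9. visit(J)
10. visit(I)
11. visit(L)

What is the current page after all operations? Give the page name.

After 1 (visit(P)): cur=P back=1 fwd=0
After 2 (back): cur=HOME back=0 fwd=1
After 3 (forward): cur=P back=1 fwd=0
After 4 (back): cur=HOME back=0 fwd=1
After 5 (forward): cur=P back=1 fwd=0
After 6 (back): cur=HOME back=0 fwd=1
After 7 (forward): cur=P back=1 fwd=0
After 8 (visit(S)): cur=S back=2 fwd=0
After 9 (visit(J)): cur=J back=3 fwd=0
After 10 (visit(I)): cur=I back=4 fwd=0
After 11 (visit(L)): cur=L back=5 fwd=0

Answer: L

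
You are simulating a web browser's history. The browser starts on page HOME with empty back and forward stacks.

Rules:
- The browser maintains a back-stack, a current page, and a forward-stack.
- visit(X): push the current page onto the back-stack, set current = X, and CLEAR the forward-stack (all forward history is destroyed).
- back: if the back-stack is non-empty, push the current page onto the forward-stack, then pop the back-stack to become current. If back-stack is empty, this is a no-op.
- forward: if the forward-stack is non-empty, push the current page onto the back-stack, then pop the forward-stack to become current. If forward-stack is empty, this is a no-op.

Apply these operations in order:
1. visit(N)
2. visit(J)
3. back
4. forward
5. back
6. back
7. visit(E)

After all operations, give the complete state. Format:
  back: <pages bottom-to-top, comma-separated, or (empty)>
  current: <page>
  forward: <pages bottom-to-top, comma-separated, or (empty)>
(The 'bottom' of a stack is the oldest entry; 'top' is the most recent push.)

After 1 (visit(N)): cur=N back=1 fwd=0
After 2 (visit(J)): cur=J back=2 fwd=0
After 3 (back): cur=N back=1 fwd=1
After 4 (forward): cur=J back=2 fwd=0
After 5 (back): cur=N back=1 fwd=1
After 6 (back): cur=HOME back=0 fwd=2
After 7 (visit(E)): cur=E back=1 fwd=0

Answer: back: HOME
current: E
forward: (empty)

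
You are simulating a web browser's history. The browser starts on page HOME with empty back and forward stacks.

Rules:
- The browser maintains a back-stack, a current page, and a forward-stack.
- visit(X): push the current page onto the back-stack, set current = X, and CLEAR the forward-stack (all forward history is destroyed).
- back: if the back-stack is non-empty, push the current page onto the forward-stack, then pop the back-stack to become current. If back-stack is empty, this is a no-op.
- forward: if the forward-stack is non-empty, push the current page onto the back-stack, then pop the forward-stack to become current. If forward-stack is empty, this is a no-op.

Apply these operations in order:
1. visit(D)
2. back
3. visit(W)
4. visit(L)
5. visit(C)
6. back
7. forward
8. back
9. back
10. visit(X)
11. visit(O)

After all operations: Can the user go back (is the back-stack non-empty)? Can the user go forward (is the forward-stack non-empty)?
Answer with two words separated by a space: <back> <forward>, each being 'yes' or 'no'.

After 1 (visit(D)): cur=D back=1 fwd=0
After 2 (back): cur=HOME back=0 fwd=1
After 3 (visit(W)): cur=W back=1 fwd=0
After 4 (visit(L)): cur=L back=2 fwd=0
After 5 (visit(C)): cur=C back=3 fwd=0
After 6 (back): cur=L back=2 fwd=1
After 7 (forward): cur=C back=3 fwd=0
After 8 (back): cur=L back=2 fwd=1
After 9 (back): cur=W back=1 fwd=2
After 10 (visit(X)): cur=X back=2 fwd=0
After 11 (visit(O)): cur=O back=3 fwd=0

Answer: yes no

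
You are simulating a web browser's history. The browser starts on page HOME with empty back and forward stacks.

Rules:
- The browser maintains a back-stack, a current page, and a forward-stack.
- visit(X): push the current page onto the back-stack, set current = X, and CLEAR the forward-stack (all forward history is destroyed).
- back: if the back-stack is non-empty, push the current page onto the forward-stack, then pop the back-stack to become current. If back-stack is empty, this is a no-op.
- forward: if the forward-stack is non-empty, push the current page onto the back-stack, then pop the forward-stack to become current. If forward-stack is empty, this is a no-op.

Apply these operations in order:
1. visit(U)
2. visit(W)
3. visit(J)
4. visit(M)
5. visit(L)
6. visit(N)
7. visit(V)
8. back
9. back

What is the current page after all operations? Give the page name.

After 1 (visit(U)): cur=U back=1 fwd=0
After 2 (visit(W)): cur=W back=2 fwd=0
After 3 (visit(J)): cur=J back=3 fwd=0
After 4 (visit(M)): cur=M back=4 fwd=0
After 5 (visit(L)): cur=L back=5 fwd=0
After 6 (visit(N)): cur=N back=6 fwd=0
After 7 (visit(V)): cur=V back=7 fwd=0
After 8 (back): cur=N back=6 fwd=1
After 9 (back): cur=L back=5 fwd=2

Answer: L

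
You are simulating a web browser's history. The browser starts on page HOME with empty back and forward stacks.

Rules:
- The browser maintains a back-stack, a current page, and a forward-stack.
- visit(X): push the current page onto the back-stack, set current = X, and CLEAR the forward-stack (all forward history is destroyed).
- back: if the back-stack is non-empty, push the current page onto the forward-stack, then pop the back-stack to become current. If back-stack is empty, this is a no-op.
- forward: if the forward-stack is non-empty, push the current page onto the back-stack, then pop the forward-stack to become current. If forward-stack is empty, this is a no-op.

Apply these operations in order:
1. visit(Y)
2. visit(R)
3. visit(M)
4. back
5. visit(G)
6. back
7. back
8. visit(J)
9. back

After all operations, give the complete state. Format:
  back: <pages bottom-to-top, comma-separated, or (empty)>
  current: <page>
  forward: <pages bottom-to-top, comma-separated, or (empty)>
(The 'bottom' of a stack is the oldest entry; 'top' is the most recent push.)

Answer: back: HOME
current: Y
forward: J

Derivation:
After 1 (visit(Y)): cur=Y back=1 fwd=0
After 2 (visit(R)): cur=R back=2 fwd=0
After 3 (visit(M)): cur=M back=3 fwd=0
After 4 (back): cur=R back=2 fwd=1
After 5 (visit(G)): cur=G back=3 fwd=0
After 6 (back): cur=R back=2 fwd=1
After 7 (back): cur=Y back=1 fwd=2
After 8 (visit(J)): cur=J back=2 fwd=0
After 9 (back): cur=Y back=1 fwd=1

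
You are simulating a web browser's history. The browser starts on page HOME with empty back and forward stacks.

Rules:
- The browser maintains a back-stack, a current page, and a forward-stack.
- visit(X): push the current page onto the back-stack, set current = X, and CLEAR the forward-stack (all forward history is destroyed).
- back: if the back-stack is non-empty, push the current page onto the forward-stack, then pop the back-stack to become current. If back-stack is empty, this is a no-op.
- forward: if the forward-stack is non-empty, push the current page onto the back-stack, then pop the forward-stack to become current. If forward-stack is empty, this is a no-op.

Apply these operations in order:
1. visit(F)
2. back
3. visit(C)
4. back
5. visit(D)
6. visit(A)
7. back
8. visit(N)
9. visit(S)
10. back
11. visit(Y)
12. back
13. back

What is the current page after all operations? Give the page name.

Answer: D

Derivation:
After 1 (visit(F)): cur=F back=1 fwd=0
After 2 (back): cur=HOME back=0 fwd=1
After 3 (visit(C)): cur=C back=1 fwd=0
After 4 (back): cur=HOME back=0 fwd=1
After 5 (visit(D)): cur=D back=1 fwd=0
After 6 (visit(A)): cur=A back=2 fwd=0
After 7 (back): cur=D back=1 fwd=1
After 8 (visit(N)): cur=N back=2 fwd=0
After 9 (visit(S)): cur=S back=3 fwd=0
After 10 (back): cur=N back=2 fwd=1
After 11 (visit(Y)): cur=Y back=3 fwd=0
After 12 (back): cur=N back=2 fwd=1
After 13 (back): cur=D back=1 fwd=2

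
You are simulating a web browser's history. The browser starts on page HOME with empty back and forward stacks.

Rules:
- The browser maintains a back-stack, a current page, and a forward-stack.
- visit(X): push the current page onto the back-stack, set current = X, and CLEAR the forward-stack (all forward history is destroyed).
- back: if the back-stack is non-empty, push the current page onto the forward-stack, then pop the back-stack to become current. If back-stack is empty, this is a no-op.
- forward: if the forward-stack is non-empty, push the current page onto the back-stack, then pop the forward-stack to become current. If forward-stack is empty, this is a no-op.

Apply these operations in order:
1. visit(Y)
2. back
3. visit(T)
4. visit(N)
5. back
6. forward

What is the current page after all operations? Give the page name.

After 1 (visit(Y)): cur=Y back=1 fwd=0
After 2 (back): cur=HOME back=0 fwd=1
After 3 (visit(T)): cur=T back=1 fwd=0
After 4 (visit(N)): cur=N back=2 fwd=0
After 5 (back): cur=T back=1 fwd=1
After 6 (forward): cur=N back=2 fwd=0

Answer: N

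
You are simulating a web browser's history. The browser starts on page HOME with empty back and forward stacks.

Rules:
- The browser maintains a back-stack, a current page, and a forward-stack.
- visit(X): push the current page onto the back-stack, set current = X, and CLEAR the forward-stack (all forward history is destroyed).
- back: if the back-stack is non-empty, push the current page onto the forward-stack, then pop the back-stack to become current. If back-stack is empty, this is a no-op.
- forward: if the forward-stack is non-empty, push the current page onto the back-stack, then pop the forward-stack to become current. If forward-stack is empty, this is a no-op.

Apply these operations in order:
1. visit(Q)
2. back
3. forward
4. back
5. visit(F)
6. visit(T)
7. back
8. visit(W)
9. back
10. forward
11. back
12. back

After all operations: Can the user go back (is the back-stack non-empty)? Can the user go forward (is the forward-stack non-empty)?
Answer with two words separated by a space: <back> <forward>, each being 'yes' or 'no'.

After 1 (visit(Q)): cur=Q back=1 fwd=0
After 2 (back): cur=HOME back=0 fwd=1
After 3 (forward): cur=Q back=1 fwd=0
After 4 (back): cur=HOME back=0 fwd=1
After 5 (visit(F)): cur=F back=1 fwd=0
After 6 (visit(T)): cur=T back=2 fwd=0
After 7 (back): cur=F back=1 fwd=1
After 8 (visit(W)): cur=W back=2 fwd=0
After 9 (back): cur=F back=1 fwd=1
After 10 (forward): cur=W back=2 fwd=0
After 11 (back): cur=F back=1 fwd=1
After 12 (back): cur=HOME back=0 fwd=2

Answer: no yes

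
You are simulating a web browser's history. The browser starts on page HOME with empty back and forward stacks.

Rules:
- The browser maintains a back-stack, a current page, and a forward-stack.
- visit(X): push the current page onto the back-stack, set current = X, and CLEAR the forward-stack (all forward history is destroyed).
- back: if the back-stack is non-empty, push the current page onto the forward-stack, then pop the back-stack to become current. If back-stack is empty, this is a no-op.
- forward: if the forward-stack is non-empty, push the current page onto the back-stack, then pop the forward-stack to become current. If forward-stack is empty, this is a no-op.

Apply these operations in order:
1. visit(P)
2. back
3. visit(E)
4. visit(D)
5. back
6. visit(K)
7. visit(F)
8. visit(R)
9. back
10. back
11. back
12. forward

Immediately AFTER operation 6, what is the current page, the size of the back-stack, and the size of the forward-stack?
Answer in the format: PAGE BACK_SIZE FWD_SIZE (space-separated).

After 1 (visit(P)): cur=P back=1 fwd=0
After 2 (back): cur=HOME back=0 fwd=1
After 3 (visit(E)): cur=E back=1 fwd=0
After 4 (visit(D)): cur=D back=2 fwd=0
After 5 (back): cur=E back=1 fwd=1
After 6 (visit(K)): cur=K back=2 fwd=0

K 2 0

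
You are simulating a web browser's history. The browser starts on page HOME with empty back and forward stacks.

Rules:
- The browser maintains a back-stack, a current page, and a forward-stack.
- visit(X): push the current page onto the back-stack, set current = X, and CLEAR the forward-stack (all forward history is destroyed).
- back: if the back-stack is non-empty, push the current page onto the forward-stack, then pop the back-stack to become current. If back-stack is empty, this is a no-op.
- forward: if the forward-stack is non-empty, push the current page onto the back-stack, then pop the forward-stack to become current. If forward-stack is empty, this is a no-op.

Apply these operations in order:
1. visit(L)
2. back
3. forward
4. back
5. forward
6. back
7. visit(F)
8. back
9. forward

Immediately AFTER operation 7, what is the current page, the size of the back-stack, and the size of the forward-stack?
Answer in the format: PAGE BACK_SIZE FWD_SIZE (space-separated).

After 1 (visit(L)): cur=L back=1 fwd=0
After 2 (back): cur=HOME back=0 fwd=1
After 3 (forward): cur=L back=1 fwd=0
After 4 (back): cur=HOME back=0 fwd=1
After 5 (forward): cur=L back=1 fwd=0
After 6 (back): cur=HOME back=0 fwd=1
After 7 (visit(F)): cur=F back=1 fwd=0

F 1 0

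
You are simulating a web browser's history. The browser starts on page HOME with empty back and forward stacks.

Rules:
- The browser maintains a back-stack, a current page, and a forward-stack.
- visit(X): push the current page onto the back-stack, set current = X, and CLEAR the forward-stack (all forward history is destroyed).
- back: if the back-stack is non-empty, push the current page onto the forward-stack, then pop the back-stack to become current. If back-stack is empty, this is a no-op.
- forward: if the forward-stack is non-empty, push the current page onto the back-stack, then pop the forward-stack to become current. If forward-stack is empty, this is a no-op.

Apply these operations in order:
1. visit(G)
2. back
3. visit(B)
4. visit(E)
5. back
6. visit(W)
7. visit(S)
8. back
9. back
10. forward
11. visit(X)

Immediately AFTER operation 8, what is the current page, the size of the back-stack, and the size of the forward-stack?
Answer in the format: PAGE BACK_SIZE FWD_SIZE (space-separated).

After 1 (visit(G)): cur=G back=1 fwd=0
After 2 (back): cur=HOME back=0 fwd=1
After 3 (visit(B)): cur=B back=1 fwd=0
After 4 (visit(E)): cur=E back=2 fwd=0
After 5 (back): cur=B back=1 fwd=1
After 6 (visit(W)): cur=W back=2 fwd=0
After 7 (visit(S)): cur=S back=3 fwd=0
After 8 (back): cur=W back=2 fwd=1

W 2 1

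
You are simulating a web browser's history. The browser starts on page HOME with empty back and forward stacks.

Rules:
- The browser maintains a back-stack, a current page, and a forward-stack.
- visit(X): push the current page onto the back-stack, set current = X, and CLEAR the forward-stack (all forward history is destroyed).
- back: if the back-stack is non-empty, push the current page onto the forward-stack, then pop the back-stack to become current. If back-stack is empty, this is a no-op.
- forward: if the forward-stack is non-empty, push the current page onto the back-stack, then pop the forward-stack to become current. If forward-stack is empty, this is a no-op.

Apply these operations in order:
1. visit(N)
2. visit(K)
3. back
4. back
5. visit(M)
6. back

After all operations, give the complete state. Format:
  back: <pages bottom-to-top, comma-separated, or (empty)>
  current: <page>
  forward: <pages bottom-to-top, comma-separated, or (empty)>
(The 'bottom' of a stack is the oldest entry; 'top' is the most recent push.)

Answer: back: (empty)
current: HOME
forward: M

Derivation:
After 1 (visit(N)): cur=N back=1 fwd=0
After 2 (visit(K)): cur=K back=2 fwd=0
After 3 (back): cur=N back=1 fwd=1
After 4 (back): cur=HOME back=0 fwd=2
After 5 (visit(M)): cur=M back=1 fwd=0
After 6 (back): cur=HOME back=0 fwd=1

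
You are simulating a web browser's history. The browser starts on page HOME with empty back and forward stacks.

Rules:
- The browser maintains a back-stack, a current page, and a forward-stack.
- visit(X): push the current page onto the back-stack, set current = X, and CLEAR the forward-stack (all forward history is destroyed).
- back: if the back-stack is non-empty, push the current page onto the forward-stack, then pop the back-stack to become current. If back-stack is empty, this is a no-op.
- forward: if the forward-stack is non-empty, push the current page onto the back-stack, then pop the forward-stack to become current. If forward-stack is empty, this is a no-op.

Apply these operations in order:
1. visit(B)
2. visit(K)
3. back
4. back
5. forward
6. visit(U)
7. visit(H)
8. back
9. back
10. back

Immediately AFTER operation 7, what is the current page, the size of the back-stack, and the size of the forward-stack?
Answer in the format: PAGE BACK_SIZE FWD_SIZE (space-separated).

After 1 (visit(B)): cur=B back=1 fwd=0
After 2 (visit(K)): cur=K back=2 fwd=0
After 3 (back): cur=B back=1 fwd=1
After 4 (back): cur=HOME back=0 fwd=2
After 5 (forward): cur=B back=1 fwd=1
After 6 (visit(U)): cur=U back=2 fwd=0
After 7 (visit(H)): cur=H back=3 fwd=0

H 3 0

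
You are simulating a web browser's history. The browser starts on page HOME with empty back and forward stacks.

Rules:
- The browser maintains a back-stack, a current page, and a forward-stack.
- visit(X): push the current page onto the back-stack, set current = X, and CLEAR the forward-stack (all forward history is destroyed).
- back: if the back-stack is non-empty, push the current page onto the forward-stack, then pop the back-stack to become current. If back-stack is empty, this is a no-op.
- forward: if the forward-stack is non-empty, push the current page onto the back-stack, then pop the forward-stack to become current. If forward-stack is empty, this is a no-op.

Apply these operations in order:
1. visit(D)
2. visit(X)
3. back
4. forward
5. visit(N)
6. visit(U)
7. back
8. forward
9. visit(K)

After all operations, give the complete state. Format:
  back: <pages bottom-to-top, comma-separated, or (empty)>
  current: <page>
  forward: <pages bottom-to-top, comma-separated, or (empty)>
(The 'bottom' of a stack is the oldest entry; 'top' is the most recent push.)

After 1 (visit(D)): cur=D back=1 fwd=0
After 2 (visit(X)): cur=X back=2 fwd=0
After 3 (back): cur=D back=1 fwd=1
After 4 (forward): cur=X back=2 fwd=0
After 5 (visit(N)): cur=N back=3 fwd=0
After 6 (visit(U)): cur=U back=4 fwd=0
After 7 (back): cur=N back=3 fwd=1
After 8 (forward): cur=U back=4 fwd=0
After 9 (visit(K)): cur=K back=5 fwd=0

Answer: back: HOME,D,X,N,U
current: K
forward: (empty)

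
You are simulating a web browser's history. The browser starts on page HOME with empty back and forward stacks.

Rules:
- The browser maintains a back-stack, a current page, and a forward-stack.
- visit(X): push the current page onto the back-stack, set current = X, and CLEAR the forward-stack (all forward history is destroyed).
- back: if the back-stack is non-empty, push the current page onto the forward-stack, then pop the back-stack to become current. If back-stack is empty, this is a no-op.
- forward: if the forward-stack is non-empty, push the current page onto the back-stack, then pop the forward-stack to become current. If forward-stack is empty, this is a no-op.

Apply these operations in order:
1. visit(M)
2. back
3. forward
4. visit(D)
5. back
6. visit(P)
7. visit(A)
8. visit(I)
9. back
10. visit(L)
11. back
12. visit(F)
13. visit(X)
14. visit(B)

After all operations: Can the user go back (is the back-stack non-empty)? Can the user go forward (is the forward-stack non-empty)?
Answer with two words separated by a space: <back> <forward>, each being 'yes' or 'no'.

Answer: yes no

Derivation:
After 1 (visit(M)): cur=M back=1 fwd=0
After 2 (back): cur=HOME back=0 fwd=1
After 3 (forward): cur=M back=1 fwd=0
After 4 (visit(D)): cur=D back=2 fwd=0
After 5 (back): cur=M back=1 fwd=1
After 6 (visit(P)): cur=P back=2 fwd=0
After 7 (visit(A)): cur=A back=3 fwd=0
After 8 (visit(I)): cur=I back=4 fwd=0
After 9 (back): cur=A back=3 fwd=1
After 10 (visit(L)): cur=L back=4 fwd=0
After 11 (back): cur=A back=3 fwd=1
After 12 (visit(F)): cur=F back=4 fwd=0
After 13 (visit(X)): cur=X back=5 fwd=0
After 14 (visit(B)): cur=B back=6 fwd=0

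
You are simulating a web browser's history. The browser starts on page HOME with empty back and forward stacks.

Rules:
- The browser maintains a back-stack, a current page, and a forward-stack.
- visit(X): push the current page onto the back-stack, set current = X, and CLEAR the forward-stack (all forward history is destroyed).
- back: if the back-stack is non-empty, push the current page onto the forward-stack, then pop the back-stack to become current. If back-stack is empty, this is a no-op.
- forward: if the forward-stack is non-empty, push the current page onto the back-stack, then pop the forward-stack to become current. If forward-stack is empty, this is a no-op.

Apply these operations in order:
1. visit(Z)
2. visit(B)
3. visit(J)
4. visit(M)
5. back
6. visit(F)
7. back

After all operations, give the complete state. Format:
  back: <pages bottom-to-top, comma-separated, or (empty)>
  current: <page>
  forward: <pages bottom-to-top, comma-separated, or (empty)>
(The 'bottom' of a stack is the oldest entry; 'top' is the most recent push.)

Answer: back: HOME,Z,B
current: J
forward: F

Derivation:
After 1 (visit(Z)): cur=Z back=1 fwd=0
After 2 (visit(B)): cur=B back=2 fwd=0
After 3 (visit(J)): cur=J back=3 fwd=0
After 4 (visit(M)): cur=M back=4 fwd=0
After 5 (back): cur=J back=3 fwd=1
After 6 (visit(F)): cur=F back=4 fwd=0
After 7 (back): cur=J back=3 fwd=1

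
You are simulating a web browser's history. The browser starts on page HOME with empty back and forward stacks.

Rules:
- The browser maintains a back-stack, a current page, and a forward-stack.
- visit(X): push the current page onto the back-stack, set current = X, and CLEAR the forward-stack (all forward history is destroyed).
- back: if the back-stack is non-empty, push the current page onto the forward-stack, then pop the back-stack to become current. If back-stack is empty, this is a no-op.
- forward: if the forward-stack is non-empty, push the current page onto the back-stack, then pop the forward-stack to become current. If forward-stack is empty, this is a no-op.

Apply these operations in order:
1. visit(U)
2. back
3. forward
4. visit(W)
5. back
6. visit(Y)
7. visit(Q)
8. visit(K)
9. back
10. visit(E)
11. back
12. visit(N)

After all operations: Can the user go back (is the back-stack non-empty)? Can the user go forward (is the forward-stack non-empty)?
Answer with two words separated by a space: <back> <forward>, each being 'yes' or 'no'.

After 1 (visit(U)): cur=U back=1 fwd=0
After 2 (back): cur=HOME back=0 fwd=1
After 3 (forward): cur=U back=1 fwd=0
After 4 (visit(W)): cur=W back=2 fwd=0
After 5 (back): cur=U back=1 fwd=1
After 6 (visit(Y)): cur=Y back=2 fwd=0
After 7 (visit(Q)): cur=Q back=3 fwd=0
After 8 (visit(K)): cur=K back=4 fwd=0
After 9 (back): cur=Q back=3 fwd=1
After 10 (visit(E)): cur=E back=4 fwd=0
After 11 (back): cur=Q back=3 fwd=1
After 12 (visit(N)): cur=N back=4 fwd=0

Answer: yes no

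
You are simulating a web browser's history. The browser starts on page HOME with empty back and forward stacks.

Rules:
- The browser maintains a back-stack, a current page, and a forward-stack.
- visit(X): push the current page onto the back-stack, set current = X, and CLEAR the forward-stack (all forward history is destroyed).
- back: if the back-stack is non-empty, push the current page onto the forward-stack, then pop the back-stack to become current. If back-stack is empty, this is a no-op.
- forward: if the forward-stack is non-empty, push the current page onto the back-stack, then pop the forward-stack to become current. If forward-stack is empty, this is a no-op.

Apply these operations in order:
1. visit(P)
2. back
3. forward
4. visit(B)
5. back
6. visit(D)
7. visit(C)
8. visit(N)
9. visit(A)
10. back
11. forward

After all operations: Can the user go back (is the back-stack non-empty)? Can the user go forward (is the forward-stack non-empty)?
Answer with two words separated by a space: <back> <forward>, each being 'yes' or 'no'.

Answer: yes no

Derivation:
After 1 (visit(P)): cur=P back=1 fwd=0
After 2 (back): cur=HOME back=0 fwd=1
After 3 (forward): cur=P back=1 fwd=0
After 4 (visit(B)): cur=B back=2 fwd=0
After 5 (back): cur=P back=1 fwd=1
After 6 (visit(D)): cur=D back=2 fwd=0
After 7 (visit(C)): cur=C back=3 fwd=0
After 8 (visit(N)): cur=N back=4 fwd=0
After 9 (visit(A)): cur=A back=5 fwd=0
After 10 (back): cur=N back=4 fwd=1
After 11 (forward): cur=A back=5 fwd=0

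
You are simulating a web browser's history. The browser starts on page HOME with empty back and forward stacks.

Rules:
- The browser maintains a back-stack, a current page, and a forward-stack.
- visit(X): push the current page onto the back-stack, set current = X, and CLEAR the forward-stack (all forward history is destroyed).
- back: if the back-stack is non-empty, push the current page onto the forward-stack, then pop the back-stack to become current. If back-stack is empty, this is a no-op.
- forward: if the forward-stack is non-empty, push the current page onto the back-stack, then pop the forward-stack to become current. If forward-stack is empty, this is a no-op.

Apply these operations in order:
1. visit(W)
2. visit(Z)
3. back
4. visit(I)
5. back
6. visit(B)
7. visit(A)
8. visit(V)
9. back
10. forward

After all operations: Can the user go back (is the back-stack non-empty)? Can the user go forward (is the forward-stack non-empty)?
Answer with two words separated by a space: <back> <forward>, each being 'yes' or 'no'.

Answer: yes no

Derivation:
After 1 (visit(W)): cur=W back=1 fwd=0
After 2 (visit(Z)): cur=Z back=2 fwd=0
After 3 (back): cur=W back=1 fwd=1
After 4 (visit(I)): cur=I back=2 fwd=0
After 5 (back): cur=W back=1 fwd=1
After 6 (visit(B)): cur=B back=2 fwd=0
After 7 (visit(A)): cur=A back=3 fwd=0
After 8 (visit(V)): cur=V back=4 fwd=0
After 9 (back): cur=A back=3 fwd=1
After 10 (forward): cur=V back=4 fwd=0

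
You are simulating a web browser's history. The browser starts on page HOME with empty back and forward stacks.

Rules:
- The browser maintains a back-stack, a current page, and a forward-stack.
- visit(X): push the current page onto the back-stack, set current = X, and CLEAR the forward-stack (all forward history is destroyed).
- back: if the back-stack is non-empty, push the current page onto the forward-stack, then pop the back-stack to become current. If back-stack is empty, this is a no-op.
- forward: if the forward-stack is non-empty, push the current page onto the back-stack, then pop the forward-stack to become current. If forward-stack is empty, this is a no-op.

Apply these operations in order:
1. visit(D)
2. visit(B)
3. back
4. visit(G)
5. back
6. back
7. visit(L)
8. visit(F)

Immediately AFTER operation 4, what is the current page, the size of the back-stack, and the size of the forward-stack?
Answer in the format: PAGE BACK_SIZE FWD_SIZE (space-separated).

After 1 (visit(D)): cur=D back=1 fwd=0
After 2 (visit(B)): cur=B back=2 fwd=0
After 3 (back): cur=D back=1 fwd=1
After 4 (visit(G)): cur=G back=2 fwd=0

G 2 0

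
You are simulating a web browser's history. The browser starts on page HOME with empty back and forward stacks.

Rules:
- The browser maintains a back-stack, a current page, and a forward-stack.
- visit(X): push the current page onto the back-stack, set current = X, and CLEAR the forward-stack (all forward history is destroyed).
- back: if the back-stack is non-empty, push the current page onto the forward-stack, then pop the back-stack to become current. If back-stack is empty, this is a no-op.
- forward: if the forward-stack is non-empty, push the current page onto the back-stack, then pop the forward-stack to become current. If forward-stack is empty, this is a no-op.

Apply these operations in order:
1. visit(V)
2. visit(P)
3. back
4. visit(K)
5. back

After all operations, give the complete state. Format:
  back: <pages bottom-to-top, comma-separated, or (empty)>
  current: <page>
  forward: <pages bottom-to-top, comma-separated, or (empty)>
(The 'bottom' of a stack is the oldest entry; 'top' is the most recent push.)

After 1 (visit(V)): cur=V back=1 fwd=0
After 2 (visit(P)): cur=P back=2 fwd=0
After 3 (back): cur=V back=1 fwd=1
After 4 (visit(K)): cur=K back=2 fwd=0
After 5 (back): cur=V back=1 fwd=1

Answer: back: HOME
current: V
forward: K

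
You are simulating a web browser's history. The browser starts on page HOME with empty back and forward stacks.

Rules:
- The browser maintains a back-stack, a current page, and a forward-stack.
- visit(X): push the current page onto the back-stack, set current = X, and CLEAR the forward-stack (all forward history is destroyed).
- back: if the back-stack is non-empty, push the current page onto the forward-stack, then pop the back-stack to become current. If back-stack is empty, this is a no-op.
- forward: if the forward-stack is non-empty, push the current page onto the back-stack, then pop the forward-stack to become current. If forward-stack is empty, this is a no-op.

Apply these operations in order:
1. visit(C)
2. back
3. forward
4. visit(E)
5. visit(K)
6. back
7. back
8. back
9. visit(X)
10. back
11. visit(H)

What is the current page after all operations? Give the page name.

Answer: H

Derivation:
After 1 (visit(C)): cur=C back=1 fwd=0
After 2 (back): cur=HOME back=0 fwd=1
After 3 (forward): cur=C back=1 fwd=0
After 4 (visit(E)): cur=E back=2 fwd=0
After 5 (visit(K)): cur=K back=3 fwd=0
After 6 (back): cur=E back=2 fwd=1
After 7 (back): cur=C back=1 fwd=2
After 8 (back): cur=HOME back=0 fwd=3
After 9 (visit(X)): cur=X back=1 fwd=0
After 10 (back): cur=HOME back=0 fwd=1
After 11 (visit(H)): cur=H back=1 fwd=0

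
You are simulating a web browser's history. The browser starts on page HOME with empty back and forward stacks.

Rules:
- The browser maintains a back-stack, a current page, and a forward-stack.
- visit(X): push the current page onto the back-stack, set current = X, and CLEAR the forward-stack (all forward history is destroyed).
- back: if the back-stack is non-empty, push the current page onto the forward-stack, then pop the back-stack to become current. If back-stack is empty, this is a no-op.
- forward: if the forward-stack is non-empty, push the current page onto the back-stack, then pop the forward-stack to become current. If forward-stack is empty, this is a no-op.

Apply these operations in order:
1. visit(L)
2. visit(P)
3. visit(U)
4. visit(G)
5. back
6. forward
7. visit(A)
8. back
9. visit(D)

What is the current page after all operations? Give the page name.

After 1 (visit(L)): cur=L back=1 fwd=0
After 2 (visit(P)): cur=P back=2 fwd=0
After 3 (visit(U)): cur=U back=3 fwd=0
After 4 (visit(G)): cur=G back=4 fwd=0
After 5 (back): cur=U back=3 fwd=1
After 6 (forward): cur=G back=4 fwd=0
After 7 (visit(A)): cur=A back=5 fwd=0
After 8 (back): cur=G back=4 fwd=1
After 9 (visit(D)): cur=D back=5 fwd=0

Answer: D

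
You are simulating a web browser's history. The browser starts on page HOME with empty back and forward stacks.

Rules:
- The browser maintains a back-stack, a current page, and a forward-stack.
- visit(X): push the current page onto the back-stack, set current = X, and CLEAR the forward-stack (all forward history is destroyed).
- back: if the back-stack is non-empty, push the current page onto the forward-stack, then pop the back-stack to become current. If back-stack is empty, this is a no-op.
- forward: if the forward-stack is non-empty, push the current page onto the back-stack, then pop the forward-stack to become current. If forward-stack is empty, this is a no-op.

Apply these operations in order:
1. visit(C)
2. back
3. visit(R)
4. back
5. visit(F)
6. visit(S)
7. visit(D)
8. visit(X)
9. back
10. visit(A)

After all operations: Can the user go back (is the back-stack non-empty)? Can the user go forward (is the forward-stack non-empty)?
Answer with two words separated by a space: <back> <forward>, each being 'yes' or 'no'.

Answer: yes no

Derivation:
After 1 (visit(C)): cur=C back=1 fwd=0
After 2 (back): cur=HOME back=0 fwd=1
After 3 (visit(R)): cur=R back=1 fwd=0
After 4 (back): cur=HOME back=0 fwd=1
After 5 (visit(F)): cur=F back=1 fwd=0
After 6 (visit(S)): cur=S back=2 fwd=0
After 7 (visit(D)): cur=D back=3 fwd=0
After 8 (visit(X)): cur=X back=4 fwd=0
After 9 (back): cur=D back=3 fwd=1
After 10 (visit(A)): cur=A back=4 fwd=0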